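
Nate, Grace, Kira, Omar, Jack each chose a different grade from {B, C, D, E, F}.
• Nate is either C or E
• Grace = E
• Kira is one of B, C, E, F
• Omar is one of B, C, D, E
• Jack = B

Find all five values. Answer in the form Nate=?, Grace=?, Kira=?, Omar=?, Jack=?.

Nate=C, Grace=E, Kira=F, Omar=D, Jack=B

Grace has just one choice, so Grace = E. Strike E from Nate, Kira, Omar.
Jack's domain is down to {B}, so Jack = B. Strike B from Kira, Omar.
Nate has just one choice, so Nate = C. Remove C from Kira, Omar.
Kira must be F (only option left).
Omar has just one choice, so Omar = D.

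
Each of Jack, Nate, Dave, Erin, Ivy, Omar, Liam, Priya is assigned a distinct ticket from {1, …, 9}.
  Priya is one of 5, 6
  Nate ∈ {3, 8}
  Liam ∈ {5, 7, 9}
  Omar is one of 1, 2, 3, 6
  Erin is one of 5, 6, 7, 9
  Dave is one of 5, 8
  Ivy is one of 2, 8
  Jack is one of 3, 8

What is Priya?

6

The 8 variables together cover exactly {1, 2, 3, 5, 6, 7, 8, 9} — 8 values for 8 variables — and 1 appears only in Omar's list, so Omar = 1.
Among the 7 still-open variables, 2 fits only Ivy (and all 7 values in {2, 3, 5, 6, 7, 8, 9} must be used), so Ivy = 2.
Jack and Nate between them cover only {3, 8} — a naked pair. Remove those values from Dave.
Dave must be 5 (only option left). Eliminate 5 elsewhere: Erin, Liam, Priya.
So Priya = 6.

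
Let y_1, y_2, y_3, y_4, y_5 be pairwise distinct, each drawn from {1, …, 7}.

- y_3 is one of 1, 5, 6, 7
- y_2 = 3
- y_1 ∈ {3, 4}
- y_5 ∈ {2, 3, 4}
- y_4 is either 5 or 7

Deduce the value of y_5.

2

y_2 must be 3 (only option left). Eliminate 3 elsewhere: y_1, y_5.
y_1 must be 4 (only option left). Eliminate 4 elsewhere: y_5.
So y_5 = 2.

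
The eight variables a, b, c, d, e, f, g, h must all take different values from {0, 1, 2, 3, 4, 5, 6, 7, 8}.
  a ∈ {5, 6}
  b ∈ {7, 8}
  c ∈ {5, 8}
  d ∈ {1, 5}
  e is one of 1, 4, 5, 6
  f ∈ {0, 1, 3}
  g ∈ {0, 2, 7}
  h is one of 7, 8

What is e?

b and h between them cover only {7, 8} — a naked pair. Remove those values from c, g.
That leaves c = 5. So a, d, e can't be 5.
That leaves d = 1. Strike 1 from e, f.
a's domain is down to {6}, so a = 6. Remove 6 from e.
So e = 4.

4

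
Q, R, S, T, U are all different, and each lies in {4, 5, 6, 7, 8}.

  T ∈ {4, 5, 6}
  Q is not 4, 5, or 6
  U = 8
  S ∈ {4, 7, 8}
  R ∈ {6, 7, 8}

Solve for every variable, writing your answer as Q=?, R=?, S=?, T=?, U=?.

Q=7, R=6, S=4, T=5, U=8

U's domain is down to {8}, so U = 8. Strike 8 from Q, R, S.
Q must be 7 (only option left). Eliminate 7 elsewhere: R, S.
R must be 6 (only option left). Eliminate 6 elsewhere: T.
S's domain is down to {4}, so S = 4. Strike 4 from T.
T's domain is down to {5}, so T = 5.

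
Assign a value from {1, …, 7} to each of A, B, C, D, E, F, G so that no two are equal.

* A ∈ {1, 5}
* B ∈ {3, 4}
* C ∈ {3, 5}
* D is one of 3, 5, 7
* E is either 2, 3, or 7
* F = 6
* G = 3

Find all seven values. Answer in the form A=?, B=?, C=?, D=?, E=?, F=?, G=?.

F has just one choice, so F = 6.
G's domain is down to {3}, so G = 3. So B, C, D, E can't be 3.
B must be 4 (only option left).
C must be 5 (only option left). Strike 5 from A, D.
That leaves D = 7. Strike 7 from E.
E's domain is down to {2}, so E = 2.
A's domain is down to {1}, so A = 1.

A=1, B=4, C=5, D=7, E=2, F=6, G=3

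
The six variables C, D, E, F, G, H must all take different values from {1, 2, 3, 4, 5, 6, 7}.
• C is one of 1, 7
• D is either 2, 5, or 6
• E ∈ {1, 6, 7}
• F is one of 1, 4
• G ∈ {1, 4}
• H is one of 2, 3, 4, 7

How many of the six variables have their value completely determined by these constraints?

2

F and G share exactly the 2 values {1, 4}; by pigeonhole those values go to them, so strike 1, 4 from C, E, H.
C must be 7 (only option left). Eliminate 7 elsewhere: E, H.
E's domain is down to {6}, so E = 6. So D can't be 6.
Determined: C=7, E=6. The other variables each still have more than one consistent value. That makes 2.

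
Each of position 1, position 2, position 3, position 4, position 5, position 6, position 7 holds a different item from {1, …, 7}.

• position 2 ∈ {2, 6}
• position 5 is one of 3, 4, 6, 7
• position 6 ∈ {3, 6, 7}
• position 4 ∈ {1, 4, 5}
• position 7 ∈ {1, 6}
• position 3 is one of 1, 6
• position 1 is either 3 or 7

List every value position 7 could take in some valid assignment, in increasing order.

1, 6

Among the 7 variables, 2 fits only position 2 (and all 7 values in {1, 2, 3, 4, 5, 6, 7} must be used), so position 2 = 2.
The 6 still-open variables together cover exactly {1, 3, 4, 5, 6, 7} — 6 values for 6 variables — and 5 appears only in position 4's list, so position 4 = 5.
The 5 still-open variables draw from only 5 values {1, 3, 4, 6, 7}, so each is used; only position 5 can be 4, hence position 5 = 4.
position 3 and position 7 share exactly the 2 values {1, 6}; by pigeonhole those values go to them, so strike 1, 6 from position 6.
No further eliminations apply; position 7 can still be any of 1, 6.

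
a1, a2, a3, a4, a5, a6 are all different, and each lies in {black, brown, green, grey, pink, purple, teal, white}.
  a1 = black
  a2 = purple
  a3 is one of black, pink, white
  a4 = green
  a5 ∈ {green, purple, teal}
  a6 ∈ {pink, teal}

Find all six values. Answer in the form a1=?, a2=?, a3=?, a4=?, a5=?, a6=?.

a1 has just one choice, so a1 = black. So a3 can't be black.
a2's domain is down to {purple}, so a2 = purple. Strike purple from a5.
a4's domain is down to {green}, so a4 = green. Eliminate green elsewhere: a5.
That leaves a5 = teal. Eliminate teal elsewhere: a6.
a6 must be pink (only option left). So a3 can't be pink.
a3's domain is down to {white}, so a3 = white.

a1=black, a2=purple, a3=white, a4=green, a5=teal, a6=pink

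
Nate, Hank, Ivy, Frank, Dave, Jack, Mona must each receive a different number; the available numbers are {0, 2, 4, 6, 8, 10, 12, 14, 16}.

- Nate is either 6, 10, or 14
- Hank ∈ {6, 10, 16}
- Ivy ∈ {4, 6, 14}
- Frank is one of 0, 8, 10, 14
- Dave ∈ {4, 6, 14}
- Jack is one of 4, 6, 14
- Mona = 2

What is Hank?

Mona's domain is down to {2}, so Mona = 2.
Ivy, Dave, Jack between them cover only {4, 6, 14} — a naked triple. Remove those values from Nate, Hank, Frank.
That leaves Nate = 10. Strike 10 from Hank, Frank.
So Hank = 16.

16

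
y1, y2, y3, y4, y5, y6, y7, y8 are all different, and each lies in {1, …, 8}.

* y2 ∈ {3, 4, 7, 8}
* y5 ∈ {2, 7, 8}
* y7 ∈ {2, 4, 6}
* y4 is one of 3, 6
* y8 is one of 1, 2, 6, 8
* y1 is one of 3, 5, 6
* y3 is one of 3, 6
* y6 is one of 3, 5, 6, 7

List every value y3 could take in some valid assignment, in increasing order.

Among the 8 variables, 1 fits only y8 (and all 8 values in {1, 2, 3, 4, 5, 6, 7, 8} must be used), so y8 = 1.
y3 and y4 between them cover only {3, 6} — a naked pair. Remove those values from y1, y2, y6, y7.
That leaves y1 = 5. Remove 5 from y6.
That leaves y6 = 7. Strike 7 from y2, y5.
No further eliminations apply; y3 can still be any of 3, 6.

3, 6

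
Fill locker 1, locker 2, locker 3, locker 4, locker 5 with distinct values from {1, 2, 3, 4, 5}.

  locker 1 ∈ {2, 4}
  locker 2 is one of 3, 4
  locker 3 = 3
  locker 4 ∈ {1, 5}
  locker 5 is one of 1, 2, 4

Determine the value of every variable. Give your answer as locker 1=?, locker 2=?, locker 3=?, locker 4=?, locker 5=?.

locker 3 has just one choice, so locker 3 = 3. Eliminate 3 elsewhere: locker 2.
locker 2 must be 4 (only option left). So locker 1, locker 5 can't be 4.
locker 1 has just one choice, so locker 1 = 2. Eliminate 2 elsewhere: locker 5.
locker 5 must be 1 (only option left). Remove 1 from locker 4.
locker 4 has just one choice, so locker 4 = 5.

locker 1=2, locker 2=4, locker 3=3, locker 4=5, locker 5=1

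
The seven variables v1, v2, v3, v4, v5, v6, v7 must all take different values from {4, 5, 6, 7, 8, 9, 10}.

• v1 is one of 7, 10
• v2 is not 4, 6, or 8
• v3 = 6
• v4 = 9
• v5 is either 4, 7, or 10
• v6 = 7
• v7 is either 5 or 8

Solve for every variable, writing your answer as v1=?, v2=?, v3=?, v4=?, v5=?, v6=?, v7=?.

v3 must be 6 (only option left).
v4 must be 9 (only option left). Strike 9 from v2.
That leaves v6 = 7. Eliminate 7 elsewhere: v1, v2, v5.
v1 must be 10 (only option left). Remove 10 from v2, v5.
That leaves v2 = 5. Remove 5 from v7.
v5 must be 4 (only option left).
v7 has just one choice, so v7 = 8.

v1=10, v2=5, v3=6, v4=9, v5=4, v6=7, v7=8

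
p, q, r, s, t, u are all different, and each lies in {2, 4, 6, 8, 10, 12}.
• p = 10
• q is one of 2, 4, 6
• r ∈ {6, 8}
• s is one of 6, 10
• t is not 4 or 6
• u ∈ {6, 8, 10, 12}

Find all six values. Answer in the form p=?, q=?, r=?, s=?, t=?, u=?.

p has just one choice, so p = 10. So s, t, u can't be 10.
s has just one choice, so s = 6. Remove 6 from q, r, u.
r has just one choice, so r = 8. So t, u can't be 8.
u's domain is down to {12}, so u = 12. Remove 12 from t.
t has just one choice, so t = 2. Strike 2 from q.
q must be 4 (only option left).

p=10, q=4, r=8, s=6, t=2, u=12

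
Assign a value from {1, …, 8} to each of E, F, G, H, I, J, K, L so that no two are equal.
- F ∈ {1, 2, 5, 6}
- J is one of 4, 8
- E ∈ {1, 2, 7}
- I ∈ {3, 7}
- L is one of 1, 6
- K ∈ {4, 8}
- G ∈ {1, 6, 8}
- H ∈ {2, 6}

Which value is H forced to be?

2

Among the 8 variables, 3 fits only I (and all 8 values in {1, 2, 3, 4, 5, 6, 7, 8} must be used), so I = 3.
The 7 still-open variables draw from only 7 values {1, 2, 4, 5, 6, 7, 8}, so each is used; only F can be 5, hence F = 5.
Among the 6 still-open variables, 7 fits only E (and all 6 values in {1, 2, 4, 6, 7, 8} must be used), so E = 7.
The 5 still-open variables draw from only 5 values {1, 2, 4, 6, 8}, so each is used; only H can be 2, hence H = 2.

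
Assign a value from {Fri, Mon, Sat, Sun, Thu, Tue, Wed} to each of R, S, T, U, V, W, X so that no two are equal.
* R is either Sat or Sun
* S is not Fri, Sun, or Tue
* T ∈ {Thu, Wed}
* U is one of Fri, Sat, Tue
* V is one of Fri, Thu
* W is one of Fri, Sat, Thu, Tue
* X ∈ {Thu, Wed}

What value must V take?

Among the 7 variables, Mon fits only S (and all 7 values in {Fri, Mon, Sat, Sun, Thu, Tue, Wed} must be used), so S = Mon.
The 6 still-open variables draw from only 6 values {Fri, Sat, Sun, Thu, Tue, Wed}, so each is used; only R can be Sun, hence R = Sun.
The 2 variables T and X are confined to {Thu, Wed}, which locks those values in; drop them from V, W.
So V = Fri.

Fri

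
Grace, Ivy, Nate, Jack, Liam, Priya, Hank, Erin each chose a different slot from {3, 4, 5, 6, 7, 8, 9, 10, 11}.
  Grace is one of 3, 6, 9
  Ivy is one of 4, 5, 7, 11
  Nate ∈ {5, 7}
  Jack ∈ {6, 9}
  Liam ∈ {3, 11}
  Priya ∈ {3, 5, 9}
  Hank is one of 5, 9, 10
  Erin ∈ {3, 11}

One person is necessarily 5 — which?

Among the 8 variables, 4 fits only Ivy (and all 8 values in {3, 4, 5, 6, 7, 9, 10, 11} must be used), so Ivy = 4.
The 7 still-open variables together cover exactly {3, 5, 6, 7, 9, 10, 11} — 7 values for 7 variables — and 7 appears only in Nate's list, so Nate = 7.
Among the 6 still-open variables, 10 fits only Hank (and all 6 values in {3, 5, 6, 9, 10, 11} must be used), so Hank = 10.
The 5 still-open variables together cover exactly {3, 5, 6, 9, 11} — 5 values for 5 variables — and 5 appears only in Priya's list, so Priya = 5.

Priya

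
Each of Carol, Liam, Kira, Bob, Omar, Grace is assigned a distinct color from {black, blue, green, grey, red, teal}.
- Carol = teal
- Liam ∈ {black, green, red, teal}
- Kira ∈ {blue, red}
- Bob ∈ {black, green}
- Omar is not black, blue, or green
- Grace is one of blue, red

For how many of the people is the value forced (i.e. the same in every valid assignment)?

2

Carol has just one choice, so Carol = teal. So Liam, Omar can't be teal.
Among the 5 still-open variables, grey fits only Omar (and all 5 values in {black, blue, green, grey, red} must be used), so Omar = grey.
Kira and Grace between them cover only {blue, red} — a naked pair. Remove those values from Liam.
Determined: Carol=teal, Omar=grey. The other people each still have more than one consistent value. That makes 2.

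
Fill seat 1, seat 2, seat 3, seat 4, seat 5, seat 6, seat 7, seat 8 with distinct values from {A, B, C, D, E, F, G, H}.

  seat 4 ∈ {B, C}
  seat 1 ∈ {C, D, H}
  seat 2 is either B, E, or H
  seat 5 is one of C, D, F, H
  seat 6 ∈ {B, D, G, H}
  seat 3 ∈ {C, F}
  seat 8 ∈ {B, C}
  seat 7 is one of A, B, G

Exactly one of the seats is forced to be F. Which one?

The 8 variables draw from only 8 values {A, B, C, D, E, F, G, H}, so each is used; only seat 7 can be A, hence seat 7 = A.
Among the 7 still-open variables, E fits only seat 2 (and all 7 values in {B, C, D, E, F, G, H} must be used), so seat 2 = E.
The 6 still-open variables draw from only 6 values {B, C, D, F, G, H}, so each is used; only seat 6 can be G, hence seat 6 = G.
The 2 variables seat 4 and seat 8 are confined to {B, C}, which locks those values in; drop them from seat 1, seat 3, seat 5.
So F goes to seat 3.

seat 3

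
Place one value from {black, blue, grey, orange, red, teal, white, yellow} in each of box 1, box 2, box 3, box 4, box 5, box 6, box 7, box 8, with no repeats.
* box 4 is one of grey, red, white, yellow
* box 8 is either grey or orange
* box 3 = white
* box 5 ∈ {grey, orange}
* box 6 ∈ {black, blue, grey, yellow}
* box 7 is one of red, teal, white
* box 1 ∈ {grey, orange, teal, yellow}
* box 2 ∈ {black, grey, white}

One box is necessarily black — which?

box 2

box 3's domain is down to {white}, so box 3 = white. Eliminate white elsewhere: box 2, box 4, box 7.
The 7 still-open variables draw from only 7 values {black, blue, grey, orange, red, teal, yellow}, so each is used; only box 6 can be blue, hence box 6 = blue.
The 6 still-open variables draw from only 6 values {black, grey, orange, red, teal, yellow}, so each is used; only box 2 can be black, hence box 2 = black.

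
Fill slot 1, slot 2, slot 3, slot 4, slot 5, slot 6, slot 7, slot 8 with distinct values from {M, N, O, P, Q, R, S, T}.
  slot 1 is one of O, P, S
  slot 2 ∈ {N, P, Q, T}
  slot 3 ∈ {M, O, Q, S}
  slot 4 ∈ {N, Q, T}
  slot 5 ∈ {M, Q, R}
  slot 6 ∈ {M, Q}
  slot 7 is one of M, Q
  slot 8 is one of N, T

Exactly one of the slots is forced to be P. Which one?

The 8 variables together cover exactly {M, N, O, P, Q, R, S, T} — 8 values for 8 variables — and R appears only in slot 5's list, so slot 5 = R.
slot 6 and slot 7 between them cover only {M, Q} — a naked pair. Remove those values from slot 2, slot 3, slot 4.
slot 4 and slot 8 between them cover only {N, T} — a naked pair. Remove those values from slot 2.
So P goes to slot 2.

slot 2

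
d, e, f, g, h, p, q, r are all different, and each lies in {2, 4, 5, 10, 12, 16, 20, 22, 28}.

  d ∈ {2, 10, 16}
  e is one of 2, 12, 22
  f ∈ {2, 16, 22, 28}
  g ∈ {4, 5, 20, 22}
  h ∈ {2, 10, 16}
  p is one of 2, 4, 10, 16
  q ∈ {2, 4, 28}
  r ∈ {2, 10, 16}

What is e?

12

The 3 variables d, h, r are confined to {2, 10, 16}, which locks those values in; drop them from e, f, p, q.
p has just one choice, so p = 4. So g, q can't be 4.
That leaves q = 28. So f can't be 28.
f has just one choice, so f = 22. So e, g can't be 22.
So e = 12.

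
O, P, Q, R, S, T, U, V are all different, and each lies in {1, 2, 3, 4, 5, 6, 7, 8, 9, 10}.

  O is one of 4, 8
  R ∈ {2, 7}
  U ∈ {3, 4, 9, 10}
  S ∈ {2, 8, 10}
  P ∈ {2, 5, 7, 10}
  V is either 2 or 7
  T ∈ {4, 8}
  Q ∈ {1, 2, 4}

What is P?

5

O and T between them cover only {4, 8} — a naked pair. Remove those values from Q, S, U.
R and V between them cover only {2, 7} — a naked pair. Remove those values from P, Q, S.
That leaves Q = 1.
S must be 10 (only option left). Remove 10 from P, U.
So P = 5.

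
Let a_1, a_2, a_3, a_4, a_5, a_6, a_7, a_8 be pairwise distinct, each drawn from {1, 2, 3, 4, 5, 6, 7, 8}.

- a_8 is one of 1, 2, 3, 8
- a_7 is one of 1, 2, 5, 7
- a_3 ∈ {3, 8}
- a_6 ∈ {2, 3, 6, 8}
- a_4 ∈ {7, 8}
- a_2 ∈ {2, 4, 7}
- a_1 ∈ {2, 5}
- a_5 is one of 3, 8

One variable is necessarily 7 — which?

a_4

The 8 variables draw from only 8 values {1, 2, 3, 4, 5, 6, 7, 8}, so each is used; only a_2 can be 4, hence a_2 = 4.
Among the 7 still-open variables, 6 fits only a_6 (and all 7 values in {1, 2, 3, 5, 6, 7, 8} must be used), so a_6 = 6.
a_3 and a_5 share exactly the 2 values {3, 8}; by pigeonhole those values go to them, so strike 3, 8 from a_4, a_8.
So 7 goes to a_4.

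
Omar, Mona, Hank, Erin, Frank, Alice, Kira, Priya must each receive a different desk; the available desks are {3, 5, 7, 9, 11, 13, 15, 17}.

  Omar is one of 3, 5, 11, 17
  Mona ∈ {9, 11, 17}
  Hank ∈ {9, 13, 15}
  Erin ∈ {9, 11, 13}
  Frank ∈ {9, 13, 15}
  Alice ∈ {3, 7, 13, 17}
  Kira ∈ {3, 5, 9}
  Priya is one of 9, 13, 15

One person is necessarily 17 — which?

Among the 8 variables, 7 fits only Alice (and all 8 values in {3, 5, 7, 9, 11, 13, 15, 17} must be used), so Alice = 7.
The 3 variables Hank, Frank, Priya are confined to {9, 13, 15}, which locks those values in; drop them from Mona, Erin, Kira.
Erin's domain is down to {11}, so Erin = 11. So Omar, Mona can't be 11.
So 17 goes to Mona.

Mona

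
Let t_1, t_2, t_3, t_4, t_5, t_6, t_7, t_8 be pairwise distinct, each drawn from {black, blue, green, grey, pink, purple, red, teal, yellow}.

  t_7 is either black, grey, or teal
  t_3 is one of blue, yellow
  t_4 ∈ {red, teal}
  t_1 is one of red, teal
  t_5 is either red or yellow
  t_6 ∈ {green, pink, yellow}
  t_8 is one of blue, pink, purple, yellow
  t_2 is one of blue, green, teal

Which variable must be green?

t_2

t_1 and t_4 between them cover only {red, teal} — a naked pair. Remove those values from t_2, t_5, t_7.
t_5 has just one choice, so t_5 = yellow. Strike yellow from t_3, t_6, t_8.
t_3 must be blue (only option left). So t_2, t_8 can't be blue.
So green goes to t_2.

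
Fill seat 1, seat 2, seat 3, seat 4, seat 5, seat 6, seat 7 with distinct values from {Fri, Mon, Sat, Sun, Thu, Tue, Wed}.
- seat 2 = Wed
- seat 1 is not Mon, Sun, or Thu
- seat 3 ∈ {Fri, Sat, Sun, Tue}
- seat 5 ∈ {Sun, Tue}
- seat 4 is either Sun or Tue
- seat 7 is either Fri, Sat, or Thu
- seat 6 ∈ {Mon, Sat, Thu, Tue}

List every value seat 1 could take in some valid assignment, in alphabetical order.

Fri, Sat

seat 2 must be Wed (only option left). Strike Wed from seat 1.
Among the 6 still-open variables, Mon fits only seat 6 (and all 6 values in {Fri, Mon, Sat, Sun, Thu, Tue} must be used), so seat 6 = Mon.
Among the 5 still-open variables, Thu fits only seat 7 (and all 5 values in {Fri, Sat, Sun, Thu, Tue} must be used), so seat 7 = Thu.
The 2 variables seat 4 and seat 5 are confined to {Sun, Tue}, which locks those values in; drop them from seat 1, seat 3.
No further eliminations apply; seat 1 can still be any of Fri, Sat.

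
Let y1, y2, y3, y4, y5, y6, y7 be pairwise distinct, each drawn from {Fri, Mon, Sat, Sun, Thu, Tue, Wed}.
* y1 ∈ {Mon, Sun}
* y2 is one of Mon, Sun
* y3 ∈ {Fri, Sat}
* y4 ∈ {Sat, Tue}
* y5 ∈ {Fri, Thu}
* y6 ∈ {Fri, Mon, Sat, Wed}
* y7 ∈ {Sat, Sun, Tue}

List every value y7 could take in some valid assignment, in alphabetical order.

Sat, Tue

The 7 variables together cover exactly {Fri, Mon, Sat, Sun, Thu, Tue, Wed} — 7 values for 7 variables — and Thu appears only in y5's list, so y5 = Thu.
Among the 6 still-open variables, Wed fits only y6 (and all 6 values in {Fri, Mon, Sat, Sun, Tue, Wed} must be used), so y6 = Wed.
The 5 still-open variables together cover exactly {Fri, Mon, Sat, Sun, Tue} — 5 values for 5 variables — and Fri appears only in y3's list, so y3 = Fri.
y1 and y2 between them cover only {Mon, Sun} — a naked pair. Remove those values from y7.
No further eliminations apply; y7 can still be any of Sat, Tue.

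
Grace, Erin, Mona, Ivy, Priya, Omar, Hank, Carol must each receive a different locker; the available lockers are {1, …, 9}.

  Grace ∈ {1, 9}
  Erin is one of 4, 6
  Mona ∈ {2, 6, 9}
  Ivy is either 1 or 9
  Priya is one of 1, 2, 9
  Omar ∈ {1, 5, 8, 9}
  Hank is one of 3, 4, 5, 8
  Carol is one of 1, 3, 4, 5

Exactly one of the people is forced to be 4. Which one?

Erin

The 2 variables Grace and Ivy are confined to {1, 9}, which locks those values in; drop them from Mona, Priya, Omar, Carol.
Priya has just one choice, so Priya = 2. Strike 2 from Mona.
Mona has just one choice, so Mona = 6. So Erin can't be 6.
So 4 goes to Erin.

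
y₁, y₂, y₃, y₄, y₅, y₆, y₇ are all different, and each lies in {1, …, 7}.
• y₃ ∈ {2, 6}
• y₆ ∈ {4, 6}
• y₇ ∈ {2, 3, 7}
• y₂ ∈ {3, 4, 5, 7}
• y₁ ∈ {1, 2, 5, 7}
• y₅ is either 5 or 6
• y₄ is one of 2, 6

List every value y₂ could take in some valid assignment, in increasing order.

The 7 variables draw from only 7 values {1, 2, 3, 4, 5, 6, 7}, so each is used; only y₁ can be 1, hence y₁ = 1.
The 2 variables y₃ and y₄ are confined to {2, 6}, which locks those values in; drop them from y₅, y₆, y₇.
y₅'s domain is down to {5}, so y₅ = 5. Strike 5 from y₂.
y₆ has just one choice, so y₆ = 4. Remove 4 from y₂.
No further eliminations apply; y₂ can still be any of 3, 7.

3, 7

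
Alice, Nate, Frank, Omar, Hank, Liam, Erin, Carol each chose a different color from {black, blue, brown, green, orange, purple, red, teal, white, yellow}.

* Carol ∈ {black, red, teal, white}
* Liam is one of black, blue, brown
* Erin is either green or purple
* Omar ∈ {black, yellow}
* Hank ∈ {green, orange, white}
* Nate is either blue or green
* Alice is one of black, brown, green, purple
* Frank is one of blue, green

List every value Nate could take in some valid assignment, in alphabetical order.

The 2 variables Nate and Frank are confined to {blue, green}, which locks those values in; drop them from Alice, Hank, Liam, Erin.
Erin's domain is down to {purple}, so Erin = purple. So Alice can't be purple.
Alice and Liam share exactly the 2 values {black, brown}; by pigeonhole those values go to them, so strike black, brown from Omar, Carol.
Omar's domain is down to {yellow}, so Omar = yellow.
No further eliminations apply; Nate can still be any of blue, green.

blue, green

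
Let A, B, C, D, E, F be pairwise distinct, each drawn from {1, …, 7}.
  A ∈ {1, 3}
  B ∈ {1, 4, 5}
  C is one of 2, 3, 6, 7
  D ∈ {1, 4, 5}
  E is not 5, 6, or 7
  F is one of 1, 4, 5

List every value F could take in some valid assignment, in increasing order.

1, 4, 5

B, D, F between them cover only {1, 4, 5} — a naked triple. Remove those values from A, E.
A must be 3 (only option left). Strike 3 from C, E.
E must be 2 (only option left). So C can't be 2.
No further eliminations apply; F can still be any of 1, 4, 5.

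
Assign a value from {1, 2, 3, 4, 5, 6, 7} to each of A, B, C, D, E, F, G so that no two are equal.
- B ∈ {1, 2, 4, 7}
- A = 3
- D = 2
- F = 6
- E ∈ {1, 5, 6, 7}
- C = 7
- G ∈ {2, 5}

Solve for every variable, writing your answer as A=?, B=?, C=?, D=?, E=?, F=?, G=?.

A's domain is down to {3}, so A = 3.
C must be 7 (only option left). Eliminate 7 elsewhere: B, E.
D must be 2 (only option left). Strike 2 from B, G.
F's domain is down to {6}, so F = 6. Strike 6 from E.
That leaves G = 5. Eliminate 5 elsewhere: E.
E's domain is down to {1}, so E = 1. Eliminate 1 elsewhere: B.
B has just one choice, so B = 4.

A=3, B=4, C=7, D=2, E=1, F=6, G=5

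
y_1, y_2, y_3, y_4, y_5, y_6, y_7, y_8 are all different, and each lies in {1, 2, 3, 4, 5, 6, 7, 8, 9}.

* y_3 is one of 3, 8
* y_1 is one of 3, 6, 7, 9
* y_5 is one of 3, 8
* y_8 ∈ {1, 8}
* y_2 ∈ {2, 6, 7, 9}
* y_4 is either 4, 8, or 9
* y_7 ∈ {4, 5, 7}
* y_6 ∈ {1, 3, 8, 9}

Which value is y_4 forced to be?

The 2 variables y_3 and y_5 are confined to {3, 8}, which locks those values in; drop them from y_1, y_4, y_6, y_8.
y_8 has just one choice, so y_8 = 1. Strike 1 from y_6.
y_6 must be 9 (only option left). Remove 9 from y_1, y_2, y_4.
So y_4 = 4.

4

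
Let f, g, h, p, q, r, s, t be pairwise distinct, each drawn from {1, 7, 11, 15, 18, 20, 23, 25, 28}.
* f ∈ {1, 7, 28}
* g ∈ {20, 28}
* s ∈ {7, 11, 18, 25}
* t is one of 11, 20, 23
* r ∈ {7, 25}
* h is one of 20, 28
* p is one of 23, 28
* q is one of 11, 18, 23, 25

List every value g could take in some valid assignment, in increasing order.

20, 28

The 8 variables together cover exactly {1, 7, 11, 18, 20, 23, 25, 28} — 8 values for 8 variables — and 1 appears only in f's list, so f = 1.
g and h share exactly the 2 values {20, 28}; by pigeonhole those values go to them, so strike 20, 28 from p, t.
p's domain is down to {23}, so p = 23. Eliminate 23 elsewhere: q, t.
t must be 11 (only option left). Remove 11 from q, s.
No further eliminations apply; g can still be any of 20, 28.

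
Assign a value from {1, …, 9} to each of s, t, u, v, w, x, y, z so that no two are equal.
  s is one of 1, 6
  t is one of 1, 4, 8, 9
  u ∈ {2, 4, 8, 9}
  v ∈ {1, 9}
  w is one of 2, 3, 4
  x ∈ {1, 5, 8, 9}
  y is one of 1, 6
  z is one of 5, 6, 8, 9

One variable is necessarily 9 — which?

The 8 variables draw from only 8 values {1, 2, 3, 4, 5, 6, 8, 9}, so each is used; only w can be 3, hence w = 3.
The 7 still-open variables draw from only 7 values {1, 2, 4, 5, 6, 8, 9}, so each is used; only u can be 2, hence u = 2.
The 6 still-open variables together cover exactly {1, 4, 5, 6, 8, 9} — 6 values for 6 variables — and 4 appears only in t's list, so t = 4.
s and y between them cover only {1, 6} — a naked pair. Remove those values from v, x, z.
So 9 goes to v.

v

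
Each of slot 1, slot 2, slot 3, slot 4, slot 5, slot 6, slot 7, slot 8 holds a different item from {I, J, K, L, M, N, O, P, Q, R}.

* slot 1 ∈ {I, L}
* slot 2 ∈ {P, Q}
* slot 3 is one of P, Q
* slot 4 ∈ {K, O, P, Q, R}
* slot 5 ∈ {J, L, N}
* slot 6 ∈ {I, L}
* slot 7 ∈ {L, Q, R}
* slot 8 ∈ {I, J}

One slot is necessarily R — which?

slot 1 and slot 6 between them cover only {I, L} — a naked pair. Remove those values from slot 5, slot 7, slot 8.
slot 8 has just one choice, so slot 8 = J. Strike J from slot 5.
slot 5's domain is down to {N}, so slot 5 = N.
The 2 variables slot 2 and slot 3 are confined to {P, Q}, which locks those values in; drop them from slot 4, slot 7.
So R goes to slot 7.

slot 7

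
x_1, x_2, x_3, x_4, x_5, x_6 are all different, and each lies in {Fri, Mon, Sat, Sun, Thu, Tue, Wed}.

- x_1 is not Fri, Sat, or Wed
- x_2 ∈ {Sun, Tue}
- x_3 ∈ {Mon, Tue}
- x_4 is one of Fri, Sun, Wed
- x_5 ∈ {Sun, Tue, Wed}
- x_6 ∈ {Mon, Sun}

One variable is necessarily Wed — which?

x_5

The 6 variables draw from only 6 values {Fri, Mon, Sun, Thu, Tue, Wed}, so each is used; only x_4 can be Fri, hence x_4 = Fri.
The 5 still-open variables draw from only 5 values {Mon, Sun, Thu, Tue, Wed}, so each is used; only x_1 can be Thu, hence x_1 = Thu.
Among the 4 still-open variables, Wed fits only x_5 (and all 4 values in {Mon, Sun, Tue, Wed} must be used), so x_5 = Wed.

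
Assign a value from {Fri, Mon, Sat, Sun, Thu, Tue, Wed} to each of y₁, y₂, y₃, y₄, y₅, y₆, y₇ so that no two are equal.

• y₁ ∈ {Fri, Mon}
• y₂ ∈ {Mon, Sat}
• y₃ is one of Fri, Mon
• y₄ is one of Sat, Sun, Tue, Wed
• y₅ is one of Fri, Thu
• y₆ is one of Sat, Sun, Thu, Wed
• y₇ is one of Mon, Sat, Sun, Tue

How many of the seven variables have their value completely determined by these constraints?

y₁ and y₃ share exactly the 2 values {Fri, Mon}; by pigeonhole those values go to them, so strike Fri, Mon from y₂, y₅, y₇.
y₂ must be Sat (only option left). Remove Sat from y₄, y₆, y₇.
y₅'s domain is down to {Thu}, so y₅ = Thu. So y₆ can't be Thu.
Determined: y₂=Sat, y₅=Thu. The other variables each still have more than one consistent value. That makes 2.

2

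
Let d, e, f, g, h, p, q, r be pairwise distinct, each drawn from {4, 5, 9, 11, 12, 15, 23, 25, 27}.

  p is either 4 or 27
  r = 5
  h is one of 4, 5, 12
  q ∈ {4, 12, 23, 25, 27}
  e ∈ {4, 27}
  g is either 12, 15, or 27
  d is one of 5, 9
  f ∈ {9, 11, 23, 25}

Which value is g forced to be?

r must be 5 (only option left). So d, h can't be 5.
d must be 9 (only option left). Strike 9 from f.
The 2 variables e and p are confined to {4, 27}, which locks those values in; drop them from g, h, q.
That leaves h = 12. Remove 12 from g, q.
So g = 15.

15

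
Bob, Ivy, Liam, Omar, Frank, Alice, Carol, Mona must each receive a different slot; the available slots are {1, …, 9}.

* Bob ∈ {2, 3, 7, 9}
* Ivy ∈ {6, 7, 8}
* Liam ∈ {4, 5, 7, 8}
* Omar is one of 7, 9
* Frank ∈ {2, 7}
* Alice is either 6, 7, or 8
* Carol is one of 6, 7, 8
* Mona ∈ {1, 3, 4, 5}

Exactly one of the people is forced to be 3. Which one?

The 3 variables Ivy, Alice, Carol are confined to {6, 7, 8}, which locks those values in; drop them from Bob, Liam, Omar, Frank.
That leaves Omar = 9. Strike 9 from Bob.
Frank has just one choice, so Frank = 2. Remove 2 from Bob.
So 3 goes to Bob.

Bob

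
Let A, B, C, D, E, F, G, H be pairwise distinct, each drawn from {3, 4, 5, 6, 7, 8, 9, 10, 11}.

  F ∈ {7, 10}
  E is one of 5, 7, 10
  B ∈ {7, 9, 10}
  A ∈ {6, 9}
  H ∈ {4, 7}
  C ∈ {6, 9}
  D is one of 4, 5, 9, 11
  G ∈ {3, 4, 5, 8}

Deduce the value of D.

The 2 variables A and C are confined to {6, 9}, which locks those values in; drop them from B, D.
B and F between them cover only {7, 10} — a naked pair. Remove those values from E, H.
That leaves E = 5. Eliminate 5 elsewhere: D, G.
H has just one choice, so H = 4. Eliminate 4 elsewhere: D, G.
So D = 11.

11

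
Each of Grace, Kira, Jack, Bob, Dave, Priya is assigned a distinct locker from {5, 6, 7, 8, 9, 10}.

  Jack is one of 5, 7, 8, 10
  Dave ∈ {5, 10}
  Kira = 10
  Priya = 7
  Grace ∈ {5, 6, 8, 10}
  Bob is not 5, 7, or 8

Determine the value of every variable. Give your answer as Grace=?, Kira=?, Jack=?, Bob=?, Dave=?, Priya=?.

Grace=6, Kira=10, Jack=8, Bob=9, Dave=5, Priya=7

Kira's domain is down to {10}, so Kira = 10. Strike 10 from Grace, Jack, Bob, Dave.
Dave has just one choice, so Dave = 5. Eliminate 5 elsewhere: Grace, Jack.
That leaves Priya = 7. Remove 7 from Jack.
That leaves Jack = 8. Strike 8 from Grace.
That leaves Grace = 6. Remove 6 from Bob.
Bob has just one choice, so Bob = 9.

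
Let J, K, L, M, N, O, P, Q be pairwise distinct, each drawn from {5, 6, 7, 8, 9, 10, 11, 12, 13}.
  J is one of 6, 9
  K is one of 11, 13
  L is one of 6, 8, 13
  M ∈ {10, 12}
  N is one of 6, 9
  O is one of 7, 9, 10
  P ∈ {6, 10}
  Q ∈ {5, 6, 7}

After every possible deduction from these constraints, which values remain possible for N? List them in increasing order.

J and N share exactly the 2 values {6, 9}; by pigeonhole those values go to them, so strike 6, 9 from L, O, P, Q.
P must be 10 (only option left). Strike 10 from M, O.
M has just one choice, so M = 12.
O must be 7 (only option left). Eliminate 7 elsewhere: Q.
That leaves Q = 5.
No further eliminations apply; N can still be any of 6, 9.

6, 9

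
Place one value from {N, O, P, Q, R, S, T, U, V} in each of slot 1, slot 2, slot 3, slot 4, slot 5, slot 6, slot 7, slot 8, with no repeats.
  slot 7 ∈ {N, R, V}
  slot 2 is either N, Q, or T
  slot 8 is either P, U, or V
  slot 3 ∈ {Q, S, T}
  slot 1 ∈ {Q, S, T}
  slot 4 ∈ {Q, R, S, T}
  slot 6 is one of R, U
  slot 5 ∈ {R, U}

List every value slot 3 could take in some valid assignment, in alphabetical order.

Among the 8 variables, P fits only slot 8 (and all 8 values in {N, P, Q, R, S, T, U, V} must be used), so slot 8 = P.
The 7 still-open variables together cover exactly {N, Q, R, S, T, U, V} — 7 values for 7 variables — and V appears only in slot 7's list, so slot 7 = V.
Among the 6 still-open variables, N fits only slot 2 (and all 6 values in {N, Q, R, S, T, U} must be used), so slot 2 = N.
The 2 variables slot 5 and slot 6 are confined to {R, U}, which locks those values in; drop them from slot 4.
No further eliminations apply; slot 3 can still be any of Q, S, T.

Q, S, T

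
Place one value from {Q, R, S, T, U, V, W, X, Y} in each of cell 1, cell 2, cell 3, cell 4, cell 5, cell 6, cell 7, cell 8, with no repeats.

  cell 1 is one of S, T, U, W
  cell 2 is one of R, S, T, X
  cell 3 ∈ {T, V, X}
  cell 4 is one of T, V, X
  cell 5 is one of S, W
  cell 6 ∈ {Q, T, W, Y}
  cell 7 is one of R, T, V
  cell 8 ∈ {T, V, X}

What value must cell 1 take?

cell 3, cell 4, cell 8 between them cover only {T, V, X} — a naked triple. Remove those values from cell 1, cell 2, cell 6, cell 7.
cell 7 has just one choice, so cell 7 = R. Remove R from cell 2.
cell 2 has just one choice, so cell 2 = S. Remove S from cell 1, cell 5.
cell 5's domain is down to {W}, so cell 5 = W. So cell 1, cell 6 can't be W.
So cell 1 = U.

U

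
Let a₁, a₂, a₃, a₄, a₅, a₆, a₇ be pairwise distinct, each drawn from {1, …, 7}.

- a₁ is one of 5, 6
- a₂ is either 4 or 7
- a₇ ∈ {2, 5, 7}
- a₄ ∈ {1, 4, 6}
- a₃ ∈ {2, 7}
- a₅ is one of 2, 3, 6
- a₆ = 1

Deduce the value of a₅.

a₆'s domain is down to {1}, so a₆ = 1. Strike 1 from a₄.
Among the 6 still-open variables, 3 fits only a₅ (and all 6 values in {2, 3, 4, 5, 6, 7} must be used), so a₅ = 3.

3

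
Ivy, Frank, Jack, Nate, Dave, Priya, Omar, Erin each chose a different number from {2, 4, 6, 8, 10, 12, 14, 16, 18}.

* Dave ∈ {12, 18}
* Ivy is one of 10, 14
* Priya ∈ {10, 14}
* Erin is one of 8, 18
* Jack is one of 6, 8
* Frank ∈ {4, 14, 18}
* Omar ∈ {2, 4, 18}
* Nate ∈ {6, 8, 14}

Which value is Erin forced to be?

18

The 8 variables draw from only 8 values {2, 4, 6, 8, 10, 12, 14, 18}, so each is used; only Omar can be 2, hence Omar = 2.
Among the 7 still-open variables, 4 fits only Frank (and all 7 values in {4, 6, 8, 10, 12, 14, 18} must be used), so Frank = 4.
Among the 6 still-open variables, 12 fits only Dave (and all 6 values in {6, 8, 10, 12, 14, 18} must be used), so Dave = 12.
The 5 still-open variables draw from only 5 values {6, 8, 10, 14, 18}, so each is used; only Erin can be 18, hence Erin = 18.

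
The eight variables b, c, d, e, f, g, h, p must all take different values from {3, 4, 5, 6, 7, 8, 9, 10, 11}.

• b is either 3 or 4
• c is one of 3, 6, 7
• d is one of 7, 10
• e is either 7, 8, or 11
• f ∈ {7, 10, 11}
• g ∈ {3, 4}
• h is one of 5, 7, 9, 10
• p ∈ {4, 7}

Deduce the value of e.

The 2 variables b and g are confined to {3, 4}, which locks those values in; drop them from c, p.
p must be 7 (only option left). So c, d, e, f, h can't be 7.
c has just one choice, so c = 6.
d's domain is down to {10}, so d = 10. Eliminate 10 elsewhere: f, h.
That leaves f = 11. Strike 11 from e.
So e = 8.

8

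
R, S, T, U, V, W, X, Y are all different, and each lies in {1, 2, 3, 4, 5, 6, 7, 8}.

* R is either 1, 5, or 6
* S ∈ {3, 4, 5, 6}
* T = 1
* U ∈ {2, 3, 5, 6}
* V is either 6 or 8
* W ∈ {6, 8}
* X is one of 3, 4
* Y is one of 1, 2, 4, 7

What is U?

2

T has just one choice, so T = 1. Eliminate 1 elsewhere: R, Y.
The 7 still-open variables draw from only 7 values {2, 3, 4, 5, 6, 7, 8}, so each is used; only Y can be 7, hence Y = 7.
Among the 6 still-open variables, 2 fits only U (and all 6 values in {2, 3, 4, 5, 6, 8} must be used), so U = 2.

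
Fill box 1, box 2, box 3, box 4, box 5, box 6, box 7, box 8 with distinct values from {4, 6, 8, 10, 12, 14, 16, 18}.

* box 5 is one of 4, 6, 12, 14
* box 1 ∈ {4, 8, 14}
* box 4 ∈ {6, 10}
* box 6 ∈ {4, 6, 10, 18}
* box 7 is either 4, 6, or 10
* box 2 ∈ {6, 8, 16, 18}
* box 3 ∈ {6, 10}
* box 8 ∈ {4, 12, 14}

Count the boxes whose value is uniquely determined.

The 8 variables draw from only 8 values {4, 6, 8, 10, 12, 14, 16, 18}, so each is used; only box 2 can be 16, hence box 2 = 16.
The 7 still-open variables together cover exactly {4, 6, 8, 10, 12, 14, 18} — 7 values for 7 variables — and 8 appears only in box 1's list, so box 1 = 8.
The 6 still-open variables draw from only 6 values {4, 6, 10, 12, 14, 18}, so each is used; only box 6 can be 18, hence box 6 = 18.
box 3 and box 4 between them cover only {6, 10} — a naked pair. Remove those values from box 5, box 7.
box 7 has just one choice, so box 7 = 4. So box 5, box 8 can't be 4.
Determined: box 1=8, box 2=16, box 6=18, box 7=4. The other boxes each still have more than one consistent value. That makes 4.

4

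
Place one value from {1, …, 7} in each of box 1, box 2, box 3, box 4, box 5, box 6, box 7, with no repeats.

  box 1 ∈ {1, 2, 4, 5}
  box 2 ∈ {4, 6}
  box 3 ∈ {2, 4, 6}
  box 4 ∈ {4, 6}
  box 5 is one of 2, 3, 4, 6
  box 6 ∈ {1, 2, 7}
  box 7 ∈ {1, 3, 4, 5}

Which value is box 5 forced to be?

The 7 variables draw from only 7 values {1, 2, 3, 4, 5, 6, 7}, so each is used; only box 6 can be 7, hence box 6 = 7.
The 2 variables box 2 and box 4 are confined to {4, 6}, which locks those values in; drop them from box 1, box 3, box 5, box 7.
box 3 has just one choice, so box 3 = 2. Strike 2 from box 1, box 5.
So box 5 = 3.

3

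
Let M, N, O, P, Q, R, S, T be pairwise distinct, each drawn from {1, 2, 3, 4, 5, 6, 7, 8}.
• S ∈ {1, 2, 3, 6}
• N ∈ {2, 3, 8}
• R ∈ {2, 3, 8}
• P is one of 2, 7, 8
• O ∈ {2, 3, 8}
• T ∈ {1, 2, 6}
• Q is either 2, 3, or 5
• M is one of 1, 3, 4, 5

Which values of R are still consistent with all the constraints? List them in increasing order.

2, 3, 8

The 8 variables draw from only 8 values {1, 2, 3, 4, 5, 6, 7, 8}, so each is used; only M can be 4, hence M = 4.
The 7 still-open variables together cover exactly {1, 2, 3, 5, 6, 7, 8} — 7 values for 7 variables — and 5 appears only in Q's list, so Q = 5.
Among the 6 still-open variables, 7 fits only P (and all 6 values in {1, 2, 3, 6, 7, 8} must be used), so P = 7.
N, O, R between them cover only {2, 3, 8} — a naked triple. Remove those values from S, T.
No further eliminations apply; R can still be any of 2, 3, 8.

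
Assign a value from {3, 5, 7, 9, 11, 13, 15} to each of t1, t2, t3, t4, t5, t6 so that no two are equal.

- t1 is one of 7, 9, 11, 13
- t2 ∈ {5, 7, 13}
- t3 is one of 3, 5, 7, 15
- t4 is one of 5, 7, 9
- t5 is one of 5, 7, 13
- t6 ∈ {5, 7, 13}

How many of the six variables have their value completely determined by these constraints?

2

t2, t5, t6 between them cover only {5, 7, 13} — a naked triple. Remove those values from t1, t3, t4.
t4 has just one choice, so t4 = 9. So t1 can't be 9.
That leaves t1 = 11.
Determined: t1=11, t4=9. The other variables each still have more than one consistent value. That makes 2.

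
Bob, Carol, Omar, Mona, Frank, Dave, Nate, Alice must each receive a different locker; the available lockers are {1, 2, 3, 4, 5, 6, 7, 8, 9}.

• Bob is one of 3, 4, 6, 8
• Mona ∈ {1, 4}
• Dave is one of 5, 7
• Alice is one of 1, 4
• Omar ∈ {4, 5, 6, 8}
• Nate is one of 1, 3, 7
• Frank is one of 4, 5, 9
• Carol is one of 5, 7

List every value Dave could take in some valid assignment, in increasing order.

5, 7

The 8 variables draw from only 8 values {1, 3, 4, 5, 6, 7, 8, 9}, so each is used; only Frank can be 9, hence Frank = 9.
Carol and Dave share exactly the 2 values {5, 7}; by pigeonhole those values go to them, so strike 5, 7 from Omar, Nate.
Mona and Alice between them cover only {1, 4} — a naked pair. Remove those values from Bob, Omar, Nate.
Nate must be 3 (only option left). Strike 3 from Bob.
No further eliminations apply; Dave can still be any of 5, 7.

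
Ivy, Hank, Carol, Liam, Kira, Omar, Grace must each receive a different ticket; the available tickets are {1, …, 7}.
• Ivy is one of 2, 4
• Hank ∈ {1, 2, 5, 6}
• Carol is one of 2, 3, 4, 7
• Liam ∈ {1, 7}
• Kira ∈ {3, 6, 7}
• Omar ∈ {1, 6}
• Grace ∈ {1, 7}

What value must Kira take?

Among the 7 variables, 5 fits only Hank (and all 7 values in {1, 2, 3, 4, 5, 6, 7} must be used), so Hank = 5.
Liam and Grace between them cover only {1, 7} — a naked pair. Remove those values from Carol, Kira, Omar.
Omar's domain is down to {6}, so Omar = 6. Strike 6 from Kira.
So Kira = 3.

3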